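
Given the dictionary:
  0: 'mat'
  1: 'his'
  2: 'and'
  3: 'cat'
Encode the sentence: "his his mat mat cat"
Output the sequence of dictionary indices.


Look up each word in the dictionary:
  'his' -> 1
  'his' -> 1
  'mat' -> 0
  'mat' -> 0
  'cat' -> 3

Encoded: [1, 1, 0, 0, 3]


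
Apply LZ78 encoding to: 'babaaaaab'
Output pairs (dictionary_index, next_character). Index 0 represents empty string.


LZ78 encoding steps:
Dictionary: {0: ''}
Step 1: w='' (idx 0), next='b' -> output (0, 'b'), add 'b' as idx 1
Step 2: w='' (idx 0), next='a' -> output (0, 'a'), add 'a' as idx 2
Step 3: w='b' (idx 1), next='a' -> output (1, 'a'), add 'ba' as idx 3
Step 4: w='a' (idx 2), next='a' -> output (2, 'a'), add 'aa' as idx 4
Step 5: w='aa' (idx 4), next='b' -> output (4, 'b'), add 'aab' as idx 5


Encoded: [(0, 'b'), (0, 'a'), (1, 'a'), (2, 'a'), (4, 'b')]


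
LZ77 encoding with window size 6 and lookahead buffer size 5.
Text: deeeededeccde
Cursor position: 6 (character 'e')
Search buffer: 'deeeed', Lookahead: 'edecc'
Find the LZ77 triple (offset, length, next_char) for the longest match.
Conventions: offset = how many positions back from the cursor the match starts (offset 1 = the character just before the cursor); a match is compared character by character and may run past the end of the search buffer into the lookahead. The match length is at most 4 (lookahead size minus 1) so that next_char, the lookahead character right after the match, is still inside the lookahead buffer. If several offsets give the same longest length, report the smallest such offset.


Try each offset into the search buffer:
  offset=1 (pos 5, char 'd'): match length 0
  offset=2 (pos 4, char 'e'): match length 3
  offset=3 (pos 3, char 'e'): match length 1
  offset=4 (pos 2, char 'e'): match length 1
  offset=5 (pos 1, char 'e'): match length 1
  offset=6 (pos 0, char 'd'): match length 0
Longest match has length 3 at offset 2.
next_char = character at position 6 + 3 = 9 -> 'c'

Best match: offset=2, length=3 (matching 'ede' starting at position 4)
LZ77 triple: (2, 3, 'c')


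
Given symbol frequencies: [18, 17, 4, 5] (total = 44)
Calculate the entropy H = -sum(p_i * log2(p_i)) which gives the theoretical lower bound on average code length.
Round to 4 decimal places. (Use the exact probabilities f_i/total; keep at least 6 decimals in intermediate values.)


Per-symbol terms -p_i * log2(p_i) with p_i = f_i/44:
  p = 18/44 = 0.409091: log2(p) = -1.289507, -p*log2(p) = 0.527525
  p = 17/44 = 0.386364: log2(p) = -1.371969, -p*log2(p) = 0.530079
  p = 4/44 = 0.090909: log2(p) = -3.459432, -p*log2(p) = 0.314494
  p = 5/44 = 0.113636: log2(p) = -3.137504, -p*log2(p) = 0.356534
H = 0.527525 + 0.530079 + 0.314494 + 0.356534 = 1.728632

H = 1.7286 bits/symbol


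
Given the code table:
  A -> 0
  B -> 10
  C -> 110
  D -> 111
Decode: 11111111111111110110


Decoding:
111 -> D
111 -> D
111 -> D
111 -> D
111 -> D
10 -> B
110 -> C


Result: DDDDDBC


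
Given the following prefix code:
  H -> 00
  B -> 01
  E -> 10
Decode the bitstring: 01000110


Decoding step by step:
Bits 01 -> B
Bits 00 -> H
Bits 01 -> B
Bits 10 -> E


Decoded message: BHBE


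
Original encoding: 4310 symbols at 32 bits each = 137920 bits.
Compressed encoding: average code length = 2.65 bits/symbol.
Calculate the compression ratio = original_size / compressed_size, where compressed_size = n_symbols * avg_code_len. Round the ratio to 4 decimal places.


original_size = n_symbols * orig_bits = 4310 * 32 = 137920 bits
compressed_size = n_symbols * avg_code_len = 4310 * 2.65 = 11421.5 bits
ratio = original_size / compressed_size = 137920 / 11421.5 = 12.0755

Compression ratio = 12.0755


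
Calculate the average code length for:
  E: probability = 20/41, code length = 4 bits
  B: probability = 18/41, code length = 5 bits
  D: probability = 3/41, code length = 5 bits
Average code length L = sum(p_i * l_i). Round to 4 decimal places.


Weighted contributions p_i * l_i:
  E: (20/41) * 4 = 80/41
  B: (18/41) * 5 = 90/41
  D: (3/41) * 5 = 15/41
Sum = (80 + 90 + 15)/41 = 185/41

L = 185/41 = 4.5122 bits/symbol


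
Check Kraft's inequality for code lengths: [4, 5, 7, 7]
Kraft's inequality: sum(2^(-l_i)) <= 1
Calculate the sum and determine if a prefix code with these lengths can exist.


Sum = 2^(-4) + 2^(-5) + 2^(-7) + 2^(-7)
    = 0.0625 + 0.03125 + 0.0078125 + 0.0078125
    = 14/128 = 0.109375
Since 0.109375 <= 1, Kraft's inequality IS satisfied.
A prefix code with these lengths CAN exist.

Kraft sum = 0.109375. Satisfied.


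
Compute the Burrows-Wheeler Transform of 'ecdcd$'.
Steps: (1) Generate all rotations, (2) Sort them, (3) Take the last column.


Rotations (sorted):
  0: $ecdcd -> last char: d
  1: cd$ecd -> last char: d
  2: cdcd$e -> last char: e
  3: d$ecdc -> last char: c
  4: dcd$ec -> last char: c
  5: ecdcd$ -> last char: $


BWT = ddecc$


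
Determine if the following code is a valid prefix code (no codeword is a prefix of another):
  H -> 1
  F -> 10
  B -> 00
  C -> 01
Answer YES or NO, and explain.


Checking each pair (does one codeword prefix another?):
  H='1' vs F='10': prefix -- VIOLATION

NO -- this is NOT a valid prefix code. H (1) is a prefix of F (10).


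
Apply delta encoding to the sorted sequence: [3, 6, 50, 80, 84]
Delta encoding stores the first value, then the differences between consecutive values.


First value: 3
Deltas:
  6 - 3 = 3
  50 - 6 = 44
  80 - 50 = 30
  84 - 80 = 4


Delta encoded: [3, 3, 44, 30, 4]


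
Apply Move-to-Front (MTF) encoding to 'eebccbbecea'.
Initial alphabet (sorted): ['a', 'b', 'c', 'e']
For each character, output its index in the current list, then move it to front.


MTF encoding:
'e': index 3 in ['a', 'b', 'c', 'e'] -> ['e', 'a', 'b', 'c']
'e': index 0 in ['e', 'a', 'b', 'c'] -> ['e', 'a', 'b', 'c']
'b': index 2 in ['e', 'a', 'b', 'c'] -> ['b', 'e', 'a', 'c']
'c': index 3 in ['b', 'e', 'a', 'c'] -> ['c', 'b', 'e', 'a']
'c': index 0 in ['c', 'b', 'e', 'a'] -> ['c', 'b', 'e', 'a']
'b': index 1 in ['c', 'b', 'e', 'a'] -> ['b', 'c', 'e', 'a']
'b': index 0 in ['b', 'c', 'e', 'a'] -> ['b', 'c', 'e', 'a']
'e': index 2 in ['b', 'c', 'e', 'a'] -> ['e', 'b', 'c', 'a']
'c': index 2 in ['e', 'b', 'c', 'a'] -> ['c', 'e', 'b', 'a']
'e': index 1 in ['c', 'e', 'b', 'a'] -> ['e', 'c', 'b', 'a']
'a': index 3 in ['e', 'c', 'b', 'a'] -> ['a', 'e', 'c', 'b']


Output: [3, 0, 2, 3, 0, 1, 0, 2, 2, 1, 3]


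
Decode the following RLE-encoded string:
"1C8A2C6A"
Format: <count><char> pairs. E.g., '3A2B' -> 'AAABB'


Expanding each <count><char> pair:
  1C -> 'C'
  8A -> 'AAAAAAAA'
  2C -> 'CC'
  6A -> 'AAAAAA'

Decoded = CAAAAAAAACCAAAAAA


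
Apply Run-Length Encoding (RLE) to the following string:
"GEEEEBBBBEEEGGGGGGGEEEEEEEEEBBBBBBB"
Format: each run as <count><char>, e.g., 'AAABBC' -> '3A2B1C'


Scanning runs left to right:
  i=0: run of 'G' x 1 -> '1G'
  i=1: run of 'E' x 4 -> '4E'
  i=5: run of 'B' x 4 -> '4B'
  i=9: run of 'E' x 3 -> '3E'
  i=12: run of 'G' x 7 -> '7G'
  i=19: run of 'E' x 9 -> '9E'
  i=28: run of 'B' x 7 -> '7B'

RLE = 1G4E4B3E7G9E7B


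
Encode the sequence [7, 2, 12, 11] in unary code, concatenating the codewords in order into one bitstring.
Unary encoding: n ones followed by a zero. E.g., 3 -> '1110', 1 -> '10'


Encode each number as n ones followed by a terminating 0:
  7 -> 11111110 (8 bits)
  2 -> 110 (3 bits)
  12 -> 1111111111110 (13 bits)
  11 -> 111111111110 (12 bits)
Total length = 8 + 3 + 13 + 12 = 36 bits.

Unary([7, 2, 12, 11]) = 111111101101111111111110111111111110 (36 bits)


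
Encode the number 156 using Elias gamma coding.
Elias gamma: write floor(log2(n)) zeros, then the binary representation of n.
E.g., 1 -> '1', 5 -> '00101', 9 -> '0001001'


num_bits = floor(log2(156)) + 1 = 8
leading_zeros = num_bits - 1 = 7
binary(156) = 10011100

Elias gamma(156) = '0000000' + '10011100' = 000000010011100 (15 bits)


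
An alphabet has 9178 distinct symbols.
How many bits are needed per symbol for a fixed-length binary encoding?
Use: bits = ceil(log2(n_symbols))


log2(9178) = 13.164
Bracket: 2^13 = 8192 < 9178 <= 2^14 = 16384
So ceil(log2(9178)) = 14

bits = ceil(log2(9178)) = ceil(13.164) = 14 bits


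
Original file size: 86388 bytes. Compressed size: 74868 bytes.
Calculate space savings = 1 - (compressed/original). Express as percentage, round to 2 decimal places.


ratio = compressed/original = 74868/86388 = 0.866648
savings = 1 - ratio = 1 - 0.866648 = 0.133352
as a percentage: 0.133352 * 100 = 13.34%

Space savings = 1 - 74868/86388 = 13.34%


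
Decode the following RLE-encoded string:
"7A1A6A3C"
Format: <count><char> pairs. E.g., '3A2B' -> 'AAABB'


Expanding each <count><char> pair:
  7A -> 'AAAAAAA'
  1A -> 'A'
  6A -> 'AAAAAA'
  3C -> 'CCC'

Decoded = AAAAAAAAAAAAAACCC


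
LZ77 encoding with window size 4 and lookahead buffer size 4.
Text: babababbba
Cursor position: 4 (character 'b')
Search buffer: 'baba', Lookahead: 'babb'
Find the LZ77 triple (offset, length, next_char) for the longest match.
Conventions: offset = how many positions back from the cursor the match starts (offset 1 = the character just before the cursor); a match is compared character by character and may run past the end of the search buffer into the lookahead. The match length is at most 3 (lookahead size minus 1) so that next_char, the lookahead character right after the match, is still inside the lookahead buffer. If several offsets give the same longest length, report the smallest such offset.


Try each offset into the search buffer:
  offset=1 (pos 3, char 'a'): match length 0
  offset=2 (pos 2, char 'b'): match length 3
  offset=3 (pos 1, char 'a'): match length 0
  offset=4 (pos 0, char 'b'): match length 3
Longest match has length 3, found at offsets 2, 4; take the smallest, offset 2.
next_char = character at position 4 + 3 = 7 -> 'b'

Best match: offset=2, length=3 (matching 'bab' starting at position 2)
LZ77 triple: (2, 3, 'b')


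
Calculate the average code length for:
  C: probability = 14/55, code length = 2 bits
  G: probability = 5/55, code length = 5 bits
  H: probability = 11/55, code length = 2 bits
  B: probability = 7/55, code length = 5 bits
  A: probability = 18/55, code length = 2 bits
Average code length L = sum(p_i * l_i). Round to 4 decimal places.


Weighted contributions p_i * l_i:
  C: (14/55) * 2 = 28/55
  G: (5/55) * 5 = 25/55
  H: (11/55) * 2 = 22/55
  B: (7/55) * 5 = 35/55
  A: (18/55) * 2 = 36/55
Sum = (28 + 25 + 22 + 35 + 36)/55 = 146/55

L = 146/55 = 2.6545 bits/symbol


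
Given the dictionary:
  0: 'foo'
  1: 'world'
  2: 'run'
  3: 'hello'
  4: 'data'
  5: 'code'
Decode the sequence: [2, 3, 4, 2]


Look up each index in the dictionary:
  2 -> 'run'
  3 -> 'hello'
  4 -> 'data'
  2 -> 'run'

Decoded: "run hello data run"


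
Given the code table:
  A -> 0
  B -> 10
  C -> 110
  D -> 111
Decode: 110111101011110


Decoding:
110 -> C
111 -> D
10 -> B
10 -> B
111 -> D
10 -> B


Result: CDBBDB


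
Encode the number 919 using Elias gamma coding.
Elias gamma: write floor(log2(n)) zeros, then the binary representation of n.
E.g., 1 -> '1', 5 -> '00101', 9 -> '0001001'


num_bits = floor(log2(919)) + 1 = 10
leading_zeros = num_bits - 1 = 9
binary(919) = 1110010111

Elias gamma(919) = '000000000' + '1110010111' = 0000000001110010111 (19 bits)


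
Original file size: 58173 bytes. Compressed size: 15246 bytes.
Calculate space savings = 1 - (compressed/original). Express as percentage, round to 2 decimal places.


ratio = compressed/original = 15246/58173 = 0.26208
savings = 1 - ratio = 1 - 0.26208 = 0.73792
as a percentage: 0.73792 * 100 = 73.79%

Space savings = 1 - 15246/58173 = 73.79%


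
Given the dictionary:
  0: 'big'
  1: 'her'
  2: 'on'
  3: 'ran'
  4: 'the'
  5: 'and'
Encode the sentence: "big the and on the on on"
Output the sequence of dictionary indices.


Look up each word in the dictionary:
  'big' -> 0
  'the' -> 4
  'and' -> 5
  'on' -> 2
  'the' -> 4
  'on' -> 2
  'on' -> 2

Encoded: [0, 4, 5, 2, 4, 2, 2]


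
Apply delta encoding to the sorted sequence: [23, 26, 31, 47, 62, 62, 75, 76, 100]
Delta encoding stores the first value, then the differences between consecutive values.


First value: 23
Deltas:
  26 - 23 = 3
  31 - 26 = 5
  47 - 31 = 16
  62 - 47 = 15
  62 - 62 = 0
  75 - 62 = 13
  76 - 75 = 1
  100 - 76 = 24


Delta encoded: [23, 3, 5, 16, 15, 0, 13, 1, 24]


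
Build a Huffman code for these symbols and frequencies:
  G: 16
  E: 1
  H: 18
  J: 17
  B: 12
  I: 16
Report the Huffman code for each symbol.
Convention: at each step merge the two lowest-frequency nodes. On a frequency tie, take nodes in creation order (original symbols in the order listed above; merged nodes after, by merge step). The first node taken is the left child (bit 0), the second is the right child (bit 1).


Huffman tree construction:
Step 1: Merge E(1) + B(12) = 13
Step 2: Merge (E+B)(13) + G(16) = 29
Step 3: Merge I(16) + J(17) = 33
Step 4: Merge H(18) + ((E+B)+G)(29) = 47
Step 5: Merge (I+J)(33) + (H+((E+B)+G))(47) = 80
Read each symbol's code off the tree from the root (left child = 0, right child = 1).

Codes:
  G: 111 (length 3)
  E: 1100 (length 4)
  H: 10 (length 2)
  J: 01 (length 2)
  B: 1101 (length 4)
  I: 00 (length 2)
Average code length: 202/80 = 2.5250 bits/symbol


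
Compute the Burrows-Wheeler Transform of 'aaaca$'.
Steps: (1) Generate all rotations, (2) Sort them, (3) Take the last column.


Rotations (sorted):
  0: $aaaca -> last char: a
  1: a$aaac -> last char: c
  2: aaaca$ -> last char: $
  3: aaca$a -> last char: a
  4: aca$aa -> last char: a
  5: ca$aaa -> last char: a


BWT = ac$aaa


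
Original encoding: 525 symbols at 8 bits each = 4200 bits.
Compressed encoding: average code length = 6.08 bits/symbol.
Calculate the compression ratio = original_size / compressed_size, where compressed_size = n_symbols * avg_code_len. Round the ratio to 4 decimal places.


original_size = n_symbols * orig_bits = 525 * 8 = 4200 bits
compressed_size = n_symbols * avg_code_len = 525 * 6.08 = 3192.0 bits
ratio = original_size / compressed_size = 4200 / 3192.0 = 1.3158

Compression ratio = 1.3158


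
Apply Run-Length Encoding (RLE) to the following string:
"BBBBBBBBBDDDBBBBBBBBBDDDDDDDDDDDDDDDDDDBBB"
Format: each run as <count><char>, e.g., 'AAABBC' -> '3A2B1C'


Scanning runs left to right:
  i=0: run of 'B' x 9 -> '9B'
  i=9: run of 'D' x 3 -> '3D'
  i=12: run of 'B' x 9 -> '9B'
  i=21: run of 'D' x 18 -> '18D'
  i=39: run of 'B' x 3 -> '3B'

RLE = 9B3D9B18D3B


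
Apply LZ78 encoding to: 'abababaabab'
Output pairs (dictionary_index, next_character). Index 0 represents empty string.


LZ78 encoding steps:
Dictionary: {0: ''}
Step 1: w='' (idx 0), next='a' -> output (0, 'a'), add 'a' as idx 1
Step 2: w='' (idx 0), next='b' -> output (0, 'b'), add 'b' as idx 2
Step 3: w='a' (idx 1), next='b' -> output (1, 'b'), add 'ab' as idx 3
Step 4: w='ab' (idx 3), next='a' -> output (3, 'a'), add 'aba' as idx 4
Step 5: w='aba' (idx 4), next='b' -> output (4, 'b'), add 'abab' as idx 5


Encoded: [(0, 'a'), (0, 'b'), (1, 'b'), (3, 'a'), (4, 'b')]


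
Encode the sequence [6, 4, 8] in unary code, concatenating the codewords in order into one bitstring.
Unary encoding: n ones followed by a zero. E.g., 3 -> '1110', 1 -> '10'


Encode each number as n ones followed by a terminating 0:
  6 -> 1111110 (7 bits)
  4 -> 11110 (5 bits)
  8 -> 111111110 (9 bits)
Total length = 7 + 5 + 9 = 21 bits.

Unary([6, 4, 8]) = 111111011110111111110 (21 bits)


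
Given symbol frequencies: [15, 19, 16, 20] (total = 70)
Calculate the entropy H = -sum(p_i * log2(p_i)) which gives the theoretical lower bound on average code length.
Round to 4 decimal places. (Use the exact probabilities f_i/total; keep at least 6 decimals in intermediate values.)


Per-symbol terms -p_i * log2(p_i) with p_i = f_i/70:
  p = 15/70 = 0.214286: log2(p) = -2.222392, -p*log2(p) = 0.476227
  p = 19/70 = 0.271429: log2(p) = -1.881356, -p*log2(p) = 0.510654
  p = 16/70 = 0.228571: log2(p) = -2.129283, -p*log2(p) = 0.486693
  p = 20/70 = 0.285714: log2(p) = -1.807355, -p*log2(p) = 0.516387
H = 0.476227 + 0.510654 + 0.486693 + 0.516387 = 1.989961

H = 1.99 bits/symbol


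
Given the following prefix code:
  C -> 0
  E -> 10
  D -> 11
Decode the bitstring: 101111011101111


Decoding step by step:
Bits 10 -> E
Bits 11 -> D
Bits 11 -> D
Bits 0 -> C
Bits 11 -> D
Bits 10 -> E
Bits 11 -> D
Bits 11 -> D


Decoded message: EDDCDEDD


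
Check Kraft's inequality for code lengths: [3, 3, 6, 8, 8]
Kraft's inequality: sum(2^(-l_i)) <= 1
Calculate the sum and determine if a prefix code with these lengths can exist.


Sum = 2^(-3) + 2^(-3) + 2^(-6) + 2^(-8) + 2^(-8)
    = 0.125 + 0.125 + 0.015625 + 0.00390625 + 0.00390625
    = 70/256 = 0.2734375
Since 0.2734375 <= 1, Kraft's inequality IS satisfied.
A prefix code with these lengths CAN exist.

Kraft sum = 0.2734375. Satisfied.


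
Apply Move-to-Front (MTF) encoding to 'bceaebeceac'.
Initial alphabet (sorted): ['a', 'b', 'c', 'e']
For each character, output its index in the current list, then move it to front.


MTF encoding:
'b': index 1 in ['a', 'b', 'c', 'e'] -> ['b', 'a', 'c', 'e']
'c': index 2 in ['b', 'a', 'c', 'e'] -> ['c', 'b', 'a', 'e']
'e': index 3 in ['c', 'b', 'a', 'e'] -> ['e', 'c', 'b', 'a']
'a': index 3 in ['e', 'c', 'b', 'a'] -> ['a', 'e', 'c', 'b']
'e': index 1 in ['a', 'e', 'c', 'b'] -> ['e', 'a', 'c', 'b']
'b': index 3 in ['e', 'a', 'c', 'b'] -> ['b', 'e', 'a', 'c']
'e': index 1 in ['b', 'e', 'a', 'c'] -> ['e', 'b', 'a', 'c']
'c': index 3 in ['e', 'b', 'a', 'c'] -> ['c', 'e', 'b', 'a']
'e': index 1 in ['c', 'e', 'b', 'a'] -> ['e', 'c', 'b', 'a']
'a': index 3 in ['e', 'c', 'b', 'a'] -> ['a', 'e', 'c', 'b']
'c': index 2 in ['a', 'e', 'c', 'b'] -> ['c', 'a', 'e', 'b']


Output: [1, 2, 3, 3, 1, 3, 1, 3, 1, 3, 2]


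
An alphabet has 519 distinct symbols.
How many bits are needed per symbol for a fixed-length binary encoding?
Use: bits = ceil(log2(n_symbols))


log2(519) = 9.0196
Bracket: 2^9 = 512 < 519 <= 2^10 = 1024
So ceil(log2(519)) = 10

bits = ceil(log2(519)) = ceil(9.0196) = 10 bits


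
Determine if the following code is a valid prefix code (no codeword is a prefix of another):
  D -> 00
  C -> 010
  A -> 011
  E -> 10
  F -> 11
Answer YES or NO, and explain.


Checking each pair (does one codeword prefix another?):
  D='00' vs C='010': no prefix
  D='00' vs A='011': no prefix
  D='00' vs E='10': no prefix
  D='00' vs F='11': no prefix
  C='010' vs D='00': no prefix
  C='010' vs A='011': no prefix
  C='010' vs E='10': no prefix
  C='010' vs F='11': no prefix
  A='011' vs D='00': no prefix
  A='011' vs C='010': no prefix
  A='011' vs E='10': no prefix
  A='011' vs F='11': no prefix
  E='10' vs D='00': no prefix
  E='10' vs C='010': no prefix
  E='10' vs A='011': no prefix
  E='10' vs F='11': no prefix
  F='11' vs D='00': no prefix
  F='11' vs C='010': no prefix
  F='11' vs A='011': no prefix
  F='11' vs E='10': no prefix
No violation found over all pairs.

YES -- this is a valid prefix code. No codeword is a prefix of any other codeword.


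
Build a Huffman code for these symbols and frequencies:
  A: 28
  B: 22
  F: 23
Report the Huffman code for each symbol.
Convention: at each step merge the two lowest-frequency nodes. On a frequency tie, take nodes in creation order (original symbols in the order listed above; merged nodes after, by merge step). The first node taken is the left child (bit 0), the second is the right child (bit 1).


Huffman tree construction:
Step 1: Merge B(22) + F(23) = 45
Step 2: Merge A(28) + (B+F)(45) = 73
Read each symbol's code off the tree from the root (left child = 0, right child = 1).

Codes:
  A: 0 (length 1)
  B: 10 (length 2)
  F: 11 (length 2)
Average code length: 118/73 = 1.6164 bits/symbol


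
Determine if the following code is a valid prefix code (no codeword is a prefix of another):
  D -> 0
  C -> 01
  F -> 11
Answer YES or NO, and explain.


Checking each pair (does one codeword prefix another?):
  D='0' vs C='01': prefix -- VIOLATION

NO -- this is NOT a valid prefix code. D (0) is a prefix of C (01).


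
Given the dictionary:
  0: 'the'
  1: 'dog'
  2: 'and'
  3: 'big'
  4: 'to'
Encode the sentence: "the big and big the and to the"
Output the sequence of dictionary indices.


Look up each word in the dictionary:
  'the' -> 0
  'big' -> 3
  'and' -> 2
  'big' -> 3
  'the' -> 0
  'and' -> 2
  'to' -> 4
  'the' -> 0

Encoded: [0, 3, 2, 3, 0, 2, 4, 0]


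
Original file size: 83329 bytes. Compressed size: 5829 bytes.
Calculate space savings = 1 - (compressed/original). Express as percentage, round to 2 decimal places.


ratio = compressed/original = 5829/83329 = 0.069952
savings = 1 - ratio = 1 - 0.069952 = 0.930048
as a percentage: 0.930048 * 100 = 93.0%

Space savings = 1 - 5829/83329 = 93.0%


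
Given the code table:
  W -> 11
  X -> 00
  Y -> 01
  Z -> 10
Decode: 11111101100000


Decoding:
11 -> W
11 -> W
11 -> W
01 -> Y
10 -> Z
00 -> X
00 -> X


Result: WWWYZXX


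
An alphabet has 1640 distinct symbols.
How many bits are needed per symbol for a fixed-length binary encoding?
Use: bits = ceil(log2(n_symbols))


log2(1640) = 10.6795
Bracket: 2^10 = 1024 < 1640 <= 2^11 = 2048
So ceil(log2(1640)) = 11

bits = ceil(log2(1640)) = ceil(10.6795) = 11 bits


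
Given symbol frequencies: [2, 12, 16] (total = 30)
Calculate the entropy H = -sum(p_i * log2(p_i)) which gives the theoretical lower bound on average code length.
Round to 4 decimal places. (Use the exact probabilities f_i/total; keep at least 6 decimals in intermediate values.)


Per-symbol terms -p_i * log2(p_i) with p_i = f_i/30:
  p = 2/30 = 0.066667: log2(p) = -3.906891, -p*log2(p) = 0.260459
  p = 12/30 = 0.400000: log2(p) = -1.321928, -p*log2(p) = 0.528771
  p = 16/30 = 0.533333: log2(p) = -0.906891, -p*log2(p) = 0.483675
H = 0.260459 + 0.528771 + 0.483675 = 1.272905

H = 1.2729 bits/symbol


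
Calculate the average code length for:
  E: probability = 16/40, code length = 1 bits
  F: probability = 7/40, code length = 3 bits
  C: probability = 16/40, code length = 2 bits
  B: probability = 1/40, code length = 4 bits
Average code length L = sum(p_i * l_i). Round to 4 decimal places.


Weighted contributions p_i * l_i:
  E: (16/40) * 1 = 16/40
  F: (7/40) * 3 = 21/40
  C: (16/40) * 2 = 32/40
  B: (1/40) * 4 = 4/40
Sum = (16 + 21 + 32 + 4)/40 = 73/40

L = 73/40 = 1.8250 bits/symbol


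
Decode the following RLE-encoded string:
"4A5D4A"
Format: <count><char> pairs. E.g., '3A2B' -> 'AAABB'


Expanding each <count><char> pair:
  4A -> 'AAAA'
  5D -> 'DDDDD'
  4A -> 'AAAA'

Decoded = AAAADDDDDAAAA


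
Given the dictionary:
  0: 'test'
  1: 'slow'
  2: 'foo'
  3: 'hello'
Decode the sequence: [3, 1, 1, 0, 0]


Look up each index in the dictionary:
  3 -> 'hello'
  1 -> 'slow'
  1 -> 'slow'
  0 -> 'test'
  0 -> 'test'

Decoded: "hello slow slow test test"


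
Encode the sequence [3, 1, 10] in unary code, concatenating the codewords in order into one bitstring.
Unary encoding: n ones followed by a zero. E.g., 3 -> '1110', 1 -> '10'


Encode each number as n ones followed by a terminating 0:
  3 -> 1110 (4 bits)
  1 -> 10 (2 bits)
  10 -> 11111111110 (11 bits)
Total length = 4 + 2 + 11 = 17 bits.

Unary([3, 1, 10]) = 11101011111111110 (17 bits)


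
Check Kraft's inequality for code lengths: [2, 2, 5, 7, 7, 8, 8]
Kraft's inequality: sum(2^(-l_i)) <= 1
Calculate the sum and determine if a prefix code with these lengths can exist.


Sum = 2^(-2) + 2^(-2) + 2^(-5) + 2^(-7) + 2^(-7) + 2^(-8) + 2^(-8)
    = 0.25 + 0.25 + 0.03125 + 0.0078125 + 0.0078125 + 0.00390625 + 0.00390625
    = 142/256 = 0.5546875
Since 0.5546875 <= 1, Kraft's inequality IS satisfied.
A prefix code with these lengths CAN exist.

Kraft sum = 0.5546875. Satisfied.


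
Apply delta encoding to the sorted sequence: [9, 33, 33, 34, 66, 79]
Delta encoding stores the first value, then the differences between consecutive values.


First value: 9
Deltas:
  33 - 9 = 24
  33 - 33 = 0
  34 - 33 = 1
  66 - 34 = 32
  79 - 66 = 13


Delta encoded: [9, 24, 0, 1, 32, 13]


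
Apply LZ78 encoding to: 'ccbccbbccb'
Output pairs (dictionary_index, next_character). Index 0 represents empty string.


LZ78 encoding steps:
Dictionary: {0: ''}
Step 1: w='' (idx 0), next='c' -> output (0, 'c'), add 'c' as idx 1
Step 2: w='c' (idx 1), next='b' -> output (1, 'b'), add 'cb' as idx 2
Step 3: w='c' (idx 1), next='c' -> output (1, 'c'), add 'cc' as idx 3
Step 4: w='' (idx 0), next='b' -> output (0, 'b'), add 'b' as idx 4
Step 5: w='b' (idx 4), next='c' -> output (4, 'c'), add 'bc' as idx 5
Step 6: w='cb' (idx 2), end of input -> output (2, '')


Encoded: [(0, 'c'), (1, 'b'), (1, 'c'), (0, 'b'), (4, 'c'), (2, '')]


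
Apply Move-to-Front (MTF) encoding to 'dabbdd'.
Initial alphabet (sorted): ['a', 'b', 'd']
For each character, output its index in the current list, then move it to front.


MTF encoding:
'd': index 2 in ['a', 'b', 'd'] -> ['d', 'a', 'b']
'a': index 1 in ['d', 'a', 'b'] -> ['a', 'd', 'b']
'b': index 2 in ['a', 'd', 'b'] -> ['b', 'a', 'd']
'b': index 0 in ['b', 'a', 'd'] -> ['b', 'a', 'd']
'd': index 2 in ['b', 'a', 'd'] -> ['d', 'b', 'a']
'd': index 0 in ['d', 'b', 'a'] -> ['d', 'b', 'a']


Output: [2, 1, 2, 0, 2, 0]


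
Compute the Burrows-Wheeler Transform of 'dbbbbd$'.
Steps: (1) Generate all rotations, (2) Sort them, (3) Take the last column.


Rotations (sorted):
  0: $dbbbbd -> last char: d
  1: bbbbd$d -> last char: d
  2: bbbd$db -> last char: b
  3: bbd$dbb -> last char: b
  4: bd$dbbb -> last char: b
  5: d$dbbbb -> last char: b
  6: dbbbbd$ -> last char: $


BWT = ddbbbb$


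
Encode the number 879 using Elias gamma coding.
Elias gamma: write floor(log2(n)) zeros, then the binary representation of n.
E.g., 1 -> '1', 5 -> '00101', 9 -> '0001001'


num_bits = floor(log2(879)) + 1 = 10
leading_zeros = num_bits - 1 = 9
binary(879) = 1101101111

Elias gamma(879) = '000000000' + '1101101111' = 0000000001101101111 (19 bits)


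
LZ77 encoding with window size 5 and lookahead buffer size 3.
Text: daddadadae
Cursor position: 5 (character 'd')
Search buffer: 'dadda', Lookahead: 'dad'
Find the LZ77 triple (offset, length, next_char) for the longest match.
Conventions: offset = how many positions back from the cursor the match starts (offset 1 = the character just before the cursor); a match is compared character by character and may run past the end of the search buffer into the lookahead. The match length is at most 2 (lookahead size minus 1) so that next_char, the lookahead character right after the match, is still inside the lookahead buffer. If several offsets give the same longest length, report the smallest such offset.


Try each offset into the search buffer:
  offset=1 (pos 4, char 'a'): match length 0
  offset=2 (pos 3, char 'd'): match length 2
  offset=3 (pos 2, char 'd'): match length 1
  offset=4 (pos 1, char 'a'): match length 0
  offset=5 (pos 0, char 'd'): match length 2
Longest match has length 2, found at offsets 2, 5; take the smallest, offset 2.
next_char = character at position 5 + 2 = 7 -> 'd'

Best match: offset=2, length=2 (matching 'da' starting at position 3)
LZ77 triple: (2, 2, 'd')


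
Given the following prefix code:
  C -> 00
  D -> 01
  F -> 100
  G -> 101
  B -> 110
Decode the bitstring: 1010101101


Decoding step by step:
Bits 101 -> G
Bits 01 -> D
Bits 01 -> D
Bits 101 -> G


Decoded message: GDDG


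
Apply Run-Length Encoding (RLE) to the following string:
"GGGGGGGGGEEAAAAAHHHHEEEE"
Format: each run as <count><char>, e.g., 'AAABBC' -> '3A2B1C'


Scanning runs left to right:
  i=0: run of 'G' x 9 -> '9G'
  i=9: run of 'E' x 2 -> '2E'
  i=11: run of 'A' x 5 -> '5A'
  i=16: run of 'H' x 4 -> '4H'
  i=20: run of 'E' x 4 -> '4E'

RLE = 9G2E5A4H4E


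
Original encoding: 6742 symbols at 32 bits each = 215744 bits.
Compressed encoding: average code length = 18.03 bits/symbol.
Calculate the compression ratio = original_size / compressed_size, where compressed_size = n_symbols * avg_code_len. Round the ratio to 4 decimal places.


original_size = n_symbols * orig_bits = 6742 * 32 = 215744 bits
compressed_size = n_symbols * avg_code_len = 6742 * 18.03 = 121558.26 bits
ratio = original_size / compressed_size = 215744 / 121558.26 = 1.7748

Compression ratio = 1.7748


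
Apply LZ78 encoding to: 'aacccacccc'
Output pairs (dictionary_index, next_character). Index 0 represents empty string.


LZ78 encoding steps:
Dictionary: {0: ''}
Step 1: w='' (idx 0), next='a' -> output (0, 'a'), add 'a' as idx 1
Step 2: w='a' (idx 1), next='c' -> output (1, 'c'), add 'ac' as idx 2
Step 3: w='' (idx 0), next='c' -> output (0, 'c'), add 'c' as idx 3
Step 4: w='c' (idx 3), next='a' -> output (3, 'a'), add 'ca' as idx 4
Step 5: w='c' (idx 3), next='c' -> output (3, 'c'), add 'cc' as idx 5
Step 6: w='cc' (idx 5), end of input -> output (5, '')


Encoded: [(0, 'a'), (1, 'c'), (0, 'c'), (3, 'a'), (3, 'c'), (5, '')]


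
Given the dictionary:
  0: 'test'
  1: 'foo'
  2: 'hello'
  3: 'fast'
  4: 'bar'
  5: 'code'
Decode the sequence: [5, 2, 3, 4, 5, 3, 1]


Look up each index in the dictionary:
  5 -> 'code'
  2 -> 'hello'
  3 -> 'fast'
  4 -> 'bar'
  5 -> 'code'
  3 -> 'fast'
  1 -> 'foo'

Decoded: "code hello fast bar code fast foo"


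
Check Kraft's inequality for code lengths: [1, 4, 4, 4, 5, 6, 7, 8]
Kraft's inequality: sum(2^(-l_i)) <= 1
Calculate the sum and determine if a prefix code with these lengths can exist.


Sum = 2^(-1) + 2^(-4) + 2^(-4) + 2^(-4) + 2^(-5) + 2^(-6) + 2^(-7) + 2^(-8)
    = 0.5 + 0.0625 + 0.0625 + 0.0625 + 0.03125 + 0.015625 + 0.0078125 + 0.00390625
    = 191/256 = 0.74609375
Since 0.74609375 <= 1, Kraft's inequality IS satisfied.
A prefix code with these lengths CAN exist.

Kraft sum = 0.74609375. Satisfied.


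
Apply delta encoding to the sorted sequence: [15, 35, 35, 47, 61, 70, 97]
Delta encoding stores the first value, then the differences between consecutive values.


First value: 15
Deltas:
  35 - 15 = 20
  35 - 35 = 0
  47 - 35 = 12
  61 - 47 = 14
  70 - 61 = 9
  97 - 70 = 27


Delta encoded: [15, 20, 0, 12, 14, 9, 27]


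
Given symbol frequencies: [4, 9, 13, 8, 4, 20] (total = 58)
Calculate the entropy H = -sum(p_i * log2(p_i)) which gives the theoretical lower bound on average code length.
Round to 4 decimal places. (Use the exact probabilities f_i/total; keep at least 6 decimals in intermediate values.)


Per-symbol terms -p_i * log2(p_i) with p_i = f_i/58:
  p = 4/58 = 0.068966: log2(p) = -3.857981, -p*log2(p) = 0.266068
  p = 9/58 = 0.155172: log2(p) = -2.688056, -p*log2(p) = 0.417112
  p = 13/58 = 0.224138: log2(p) = -2.157541, -p*log2(p) = 0.483587
  p = 8/58 = 0.137931: log2(p) = -2.857981, -p*log2(p) = 0.394204
  p = 4/58 = 0.068966: log2(p) = -3.857981, -p*log2(p) = 0.266068
  p = 20/58 = 0.344828: log2(p) = -1.536053, -p*log2(p) = 0.529673
H = 0.266068 + 0.417112 + 0.483587 + 0.394204 + 0.266068 + 0.529673 = 2.356712

H = 2.3567 bits/symbol


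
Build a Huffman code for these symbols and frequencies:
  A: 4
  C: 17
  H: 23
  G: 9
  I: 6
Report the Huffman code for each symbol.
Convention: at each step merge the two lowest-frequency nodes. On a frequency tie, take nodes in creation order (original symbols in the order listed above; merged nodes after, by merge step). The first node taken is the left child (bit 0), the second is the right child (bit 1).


Huffman tree construction:
Step 1: Merge A(4) + I(6) = 10
Step 2: Merge G(9) + (A+I)(10) = 19
Step 3: Merge C(17) + (G+(A+I))(19) = 36
Step 4: Merge H(23) + (C+(G+(A+I)))(36) = 59
Read each symbol's code off the tree from the root (left child = 0, right child = 1).

Codes:
  A: 1110 (length 4)
  C: 10 (length 2)
  H: 0 (length 1)
  G: 110 (length 3)
  I: 1111 (length 4)
Average code length: 124/59 = 2.1017 bits/symbol


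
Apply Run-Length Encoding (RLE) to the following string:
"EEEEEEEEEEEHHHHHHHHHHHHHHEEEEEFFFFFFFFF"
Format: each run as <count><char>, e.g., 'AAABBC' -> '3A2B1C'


Scanning runs left to right:
  i=0: run of 'E' x 11 -> '11E'
  i=11: run of 'H' x 14 -> '14H'
  i=25: run of 'E' x 5 -> '5E'
  i=30: run of 'F' x 9 -> '9F'

RLE = 11E14H5E9F


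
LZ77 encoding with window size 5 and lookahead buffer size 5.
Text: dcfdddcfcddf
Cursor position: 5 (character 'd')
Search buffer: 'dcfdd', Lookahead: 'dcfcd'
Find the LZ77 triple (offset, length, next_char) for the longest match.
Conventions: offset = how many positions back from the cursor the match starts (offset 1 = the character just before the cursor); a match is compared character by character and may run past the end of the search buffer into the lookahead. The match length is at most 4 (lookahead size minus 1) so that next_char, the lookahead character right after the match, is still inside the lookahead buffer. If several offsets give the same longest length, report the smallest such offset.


Try each offset into the search buffer:
  offset=1 (pos 4, char 'd'): match length 1
  offset=2 (pos 3, char 'd'): match length 1
  offset=3 (pos 2, char 'f'): match length 0
  offset=4 (pos 1, char 'c'): match length 0
  offset=5 (pos 0, char 'd'): match length 3
Longest match has length 3 at offset 5.
next_char = character at position 5 + 3 = 8 -> 'c'

Best match: offset=5, length=3 (matching 'dcf' starting at position 0)
LZ77 triple: (5, 3, 'c')


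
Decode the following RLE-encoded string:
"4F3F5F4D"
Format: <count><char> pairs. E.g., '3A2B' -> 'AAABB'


Expanding each <count><char> pair:
  4F -> 'FFFF'
  3F -> 'FFF'
  5F -> 'FFFFF'
  4D -> 'DDDD'

Decoded = FFFFFFFFFFFFDDDD


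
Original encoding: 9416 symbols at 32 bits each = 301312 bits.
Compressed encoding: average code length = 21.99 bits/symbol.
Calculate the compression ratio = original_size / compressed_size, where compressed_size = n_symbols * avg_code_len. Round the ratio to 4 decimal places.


original_size = n_symbols * orig_bits = 9416 * 32 = 301312 bits
compressed_size = n_symbols * avg_code_len = 9416 * 21.99 = 207057.84 bits
ratio = original_size / compressed_size = 301312 / 207057.84 = 1.4552

Compression ratio = 1.4552


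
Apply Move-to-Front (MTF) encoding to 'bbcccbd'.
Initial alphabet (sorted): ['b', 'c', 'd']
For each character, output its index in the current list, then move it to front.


MTF encoding:
'b': index 0 in ['b', 'c', 'd'] -> ['b', 'c', 'd']
'b': index 0 in ['b', 'c', 'd'] -> ['b', 'c', 'd']
'c': index 1 in ['b', 'c', 'd'] -> ['c', 'b', 'd']
'c': index 0 in ['c', 'b', 'd'] -> ['c', 'b', 'd']
'c': index 0 in ['c', 'b', 'd'] -> ['c', 'b', 'd']
'b': index 1 in ['c', 'b', 'd'] -> ['b', 'c', 'd']
'd': index 2 in ['b', 'c', 'd'] -> ['d', 'b', 'c']


Output: [0, 0, 1, 0, 0, 1, 2]


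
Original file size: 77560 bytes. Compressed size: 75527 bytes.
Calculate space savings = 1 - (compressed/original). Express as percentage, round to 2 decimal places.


ratio = compressed/original = 75527/77560 = 0.973788
savings = 1 - ratio = 1 - 0.973788 = 0.026212
as a percentage: 0.026212 * 100 = 2.62%

Space savings = 1 - 75527/77560 = 2.62%


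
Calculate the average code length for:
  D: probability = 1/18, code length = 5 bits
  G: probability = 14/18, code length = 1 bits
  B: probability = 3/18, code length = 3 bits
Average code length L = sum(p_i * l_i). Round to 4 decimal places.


Weighted contributions p_i * l_i:
  D: (1/18) * 5 = 5/18
  G: (14/18) * 1 = 14/18
  B: (3/18) * 3 = 9/18
Sum = (5 + 14 + 9)/18 = 28/18

L = 28/18 = 1.5556 bits/symbol


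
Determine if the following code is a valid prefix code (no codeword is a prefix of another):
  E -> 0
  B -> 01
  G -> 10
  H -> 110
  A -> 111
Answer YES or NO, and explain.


Checking each pair (does one codeword prefix another?):
  E='0' vs B='01': prefix -- VIOLATION

NO -- this is NOT a valid prefix code. E (0) is a prefix of B (01).


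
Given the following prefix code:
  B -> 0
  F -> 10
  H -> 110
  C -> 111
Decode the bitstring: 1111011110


Decoding step by step:
Bits 111 -> C
Bits 10 -> F
Bits 111 -> C
Bits 10 -> F


Decoded message: CFCF


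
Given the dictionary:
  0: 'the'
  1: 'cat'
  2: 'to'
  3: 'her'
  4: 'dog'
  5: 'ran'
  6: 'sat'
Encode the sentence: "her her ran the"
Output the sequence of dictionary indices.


Look up each word in the dictionary:
  'her' -> 3
  'her' -> 3
  'ran' -> 5
  'the' -> 0

Encoded: [3, 3, 5, 0]


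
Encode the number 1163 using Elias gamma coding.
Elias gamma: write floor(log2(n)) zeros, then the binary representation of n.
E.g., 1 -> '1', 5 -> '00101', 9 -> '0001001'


num_bits = floor(log2(1163)) + 1 = 11
leading_zeros = num_bits - 1 = 10
binary(1163) = 10010001011

Elias gamma(1163) = '0000000000' + '10010001011' = 000000000010010001011 (21 bits)


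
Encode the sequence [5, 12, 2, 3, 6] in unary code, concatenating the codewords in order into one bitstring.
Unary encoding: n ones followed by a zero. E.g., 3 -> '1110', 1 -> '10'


Encode each number as n ones followed by a terminating 0:
  5 -> 111110 (6 bits)
  12 -> 1111111111110 (13 bits)
  2 -> 110 (3 bits)
  3 -> 1110 (4 bits)
  6 -> 1111110 (7 bits)
Total length = 6 + 13 + 3 + 4 + 7 = 33 bits.

Unary([5, 12, 2, 3, 6]) = 111110111111111111011011101111110 (33 bits)


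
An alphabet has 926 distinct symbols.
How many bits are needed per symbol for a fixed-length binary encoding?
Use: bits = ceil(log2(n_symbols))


log2(926) = 9.8549
Bracket: 2^9 = 512 < 926 <= 2^10 = 1024
So ceil(log2(926)) = 10

bits = ceil(log2(926)) = ceil(9.8549) = 10 bits


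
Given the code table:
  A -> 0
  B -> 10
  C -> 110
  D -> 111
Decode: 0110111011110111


Decoding:
0 -> A
110 -> C
111 -> D
0 -> A
111 -> D
10 -> B
111 -> D


Result: ACDADBD


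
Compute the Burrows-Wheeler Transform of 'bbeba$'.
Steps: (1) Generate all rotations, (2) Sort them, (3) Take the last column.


Rotations (sorted):
  0: $bbeba -> last char: a
  1: a$bbeb -> last char: b
  2: ba$bbe -> last char: e
  3: bbeba$ -> last char: $
  4: beba$b -> last char: b
  5: eba$bb -> last char: b


BWT = abe$bb


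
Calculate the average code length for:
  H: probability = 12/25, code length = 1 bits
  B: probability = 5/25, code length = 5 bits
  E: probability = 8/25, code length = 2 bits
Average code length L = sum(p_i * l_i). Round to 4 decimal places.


Weighted contributions p_i * l_i:
  H: (12/25) * 1 = 12/25
  B: (5/25) * 5 = 25/25
  E: (8/25) * 2 = 16/25
Sum = (12 + 25 + 16)/25 = 53/25

L = 53/25 = 2.1200 bits/symbol


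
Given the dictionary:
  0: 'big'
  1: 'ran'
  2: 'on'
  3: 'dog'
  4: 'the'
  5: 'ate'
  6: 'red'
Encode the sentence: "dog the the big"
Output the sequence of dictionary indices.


Look up each word in the dictionary:
  'dog' -> 3
  'the' -> 4
  'the' -> 4
  'big' -> 0

Encoded: [3, 4, 4, 0]


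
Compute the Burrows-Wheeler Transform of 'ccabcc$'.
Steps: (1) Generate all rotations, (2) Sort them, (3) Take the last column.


Rotations (sorted):
  0: $ccabcc -> last char: c
  1: abcc$cc -> last char: c
  2: bcc$cca -> last char: a
  3: c$ccabc -> last char: c
  4: cabcc$c -> last char: c
  5: cc$ccab -> last char: b
  6: ccabcc$ -> last char: $


BWT = ccaccb$


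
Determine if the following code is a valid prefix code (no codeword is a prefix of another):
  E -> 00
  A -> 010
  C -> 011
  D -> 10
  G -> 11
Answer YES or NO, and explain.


Checking each pair (does one codeword prefix another?):
  E='00' vs A='010': no prefix
  E='00' vs C='011': no prefix
  E='00' vs D='10': no prefix
  E='00' vs G='11': no prefix
  A='010' vs E='00': no prefix
  A='010' vs C='011': no prefix
  A='010' vs D='10': no prefix
  A='010' vs G='11': no prefix
  C='011' vs E='00': no prefix
  C='011' vs A='010': no prefix
  C='011' vs D='10': no prefix
  C='011' vs G='11': no prefix
  D='10' vs E='00': no prefix
  D='10' vs A='010': no prefix
  D='10' vs C='011': no prefix
  D='10' vs G='11': no prefix
  G='11' vs E='00': no prefix
  G='11' vs A='010': no prefix
  G='11' vs C='011': no prefix
  G='11' vs D='10': no prefix
No violation found over all pairs.

YES -- this is a valid prefix code. No codeword is a prefix of any other codeword.
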